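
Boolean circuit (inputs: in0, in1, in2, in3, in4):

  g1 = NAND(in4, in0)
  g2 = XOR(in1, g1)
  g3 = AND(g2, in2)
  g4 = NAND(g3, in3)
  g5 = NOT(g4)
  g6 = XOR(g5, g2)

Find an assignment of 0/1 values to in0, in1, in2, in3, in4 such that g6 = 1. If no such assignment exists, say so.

g6 = XOR(g5, g2) must be 1, so g5 and g2 differ.
Check with in0=1, in1=1, in2=1, in3=0, in4=1:
g1 = NAND(in4, in0) = NAND(1, 1) = 0
g2 = XOR(in1, g1) = XOR(1, 0) = 1
g3 = AND(g2, in2) = AND(1, 1) = 1
g4 = NAND(g3, in3) = NAND(1, 0) = 1
g5 = NOT(g4) = NOT 1 = 0
g6 = XOR(g5, g2) = XOR(0, 1) = 1
So g6 = 1 as required.

in0=1, in1=1, in2=1, in3=0, in4=1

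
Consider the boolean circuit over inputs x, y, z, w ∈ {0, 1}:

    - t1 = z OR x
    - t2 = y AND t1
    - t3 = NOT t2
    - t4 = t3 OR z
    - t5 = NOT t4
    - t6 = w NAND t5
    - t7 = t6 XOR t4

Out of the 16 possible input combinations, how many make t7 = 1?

t7 = t6 XOR t4 must be 1, so t6 and t4 differ.
Satisfying assignments:
  x=1, y=1, z=0, w=0

1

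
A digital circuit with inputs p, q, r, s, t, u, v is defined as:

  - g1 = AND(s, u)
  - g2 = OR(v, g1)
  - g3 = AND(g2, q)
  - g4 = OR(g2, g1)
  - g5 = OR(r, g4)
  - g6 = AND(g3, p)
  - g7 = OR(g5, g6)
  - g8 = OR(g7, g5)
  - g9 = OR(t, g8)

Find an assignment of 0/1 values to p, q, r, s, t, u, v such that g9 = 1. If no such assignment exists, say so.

g9 = OR(t, g8) must be 1, so at least one of t, g8 is 1.
Check with p=1, q=0, r=1, s=1, t=1, u=0, v=0:
g1 = AND(s, u) = AND(1, 0) = 0
g2 = OR(v, g1) = OR(0, 0) = 0
g3 = AND(g2, q) = AND(0, 0) = 0
g4 = OR(g2, g1) = OR(0, 0) = 0
g5 = OR(r, g4) = OR(1, 0) = 1
g6 = AND(g3, p) = AND(0, 1) = 0
g7 = OR(g5, g6) = OR(1, 0) = 1
g8 = OR(g7, g5) = OR(1, 1) = 1
g9 = OR(t, g8) = OR(1, 1) = 1
So g9 = 1 as required.

p=1, q=0, r=1, s=1, t=1, u=0, v=0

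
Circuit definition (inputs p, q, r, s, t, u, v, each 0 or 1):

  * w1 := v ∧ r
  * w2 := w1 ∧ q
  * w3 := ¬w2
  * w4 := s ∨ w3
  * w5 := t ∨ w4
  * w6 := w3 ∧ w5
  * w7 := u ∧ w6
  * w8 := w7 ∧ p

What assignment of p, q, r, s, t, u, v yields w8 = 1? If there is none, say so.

Check with p=1, q=1, r=0, s=0, t=1, u=1, v=0:
w1 = v ∧ r = 0 ∧ 0 = 0
w2 = w1 ∧ q = 0 ∧ 1 = 0
w3 = ¬w2 = ¬0 = 1
w4 = s ∨ w3 = 0 ∨ 1 = 1
w5 = t ∨ w4 = 1 ∨ 1 = 1
w6 = w3 ∧ w5 = 1 ∧ 1 = 1
w7 = u ∧ w6 = 1 ∧ 1 = 1
w8 = w7 ∧ p = 1 ∧ 1 = 1
So w8 = 1 as required.

p=1, q=1, r=0, s=0, t=1, u=1, v=0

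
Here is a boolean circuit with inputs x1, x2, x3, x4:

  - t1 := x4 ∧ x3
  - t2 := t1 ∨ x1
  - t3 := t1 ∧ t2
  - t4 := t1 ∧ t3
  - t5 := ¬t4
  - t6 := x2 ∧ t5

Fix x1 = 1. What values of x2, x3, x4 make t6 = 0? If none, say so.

x2=0 x3=0 x4=1

t6 = x2 ∧ t5 must be 0, so at least one of x2, t5 is 0.
Check with x1 = 1 and x2=0, x3=0, x4=1:
t1 = x4 ∧ x3 = 1 ∧ 0 = 0
t2 = t1 ∨ x1 = 0 ∨ 1 = 1
t3 = t1 ∧ t2 = 0 ∧ 1 = 0
t4 = t1 ∧ t3 = 0 ∧ 0 = 0
t5 = ¬t4 = ¬0 = 1
t6 = x2 ∧ t5 = 0 ∧ 1 = 0
So t6 = 0.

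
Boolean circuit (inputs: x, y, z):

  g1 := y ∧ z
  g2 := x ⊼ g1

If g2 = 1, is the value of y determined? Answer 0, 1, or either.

either

Both values of y occur among assignments with g2 = 1:
  y=0: x=0, y=0, z=0
  y=1: x=0, y=1, z=0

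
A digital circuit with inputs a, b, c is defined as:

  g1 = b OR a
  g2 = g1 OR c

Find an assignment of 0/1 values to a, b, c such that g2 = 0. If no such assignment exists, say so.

a=0 b=0 c=0

g2 = g1 OR c must be 0, so both g1 = 0 and c = 0.
Check with a=0 b=0 c=0:
g1 = b OR a = 0 OR 0 = 0
g2 = g1 OR c = 0 OR 0 = 0
So g2 = 0 as required.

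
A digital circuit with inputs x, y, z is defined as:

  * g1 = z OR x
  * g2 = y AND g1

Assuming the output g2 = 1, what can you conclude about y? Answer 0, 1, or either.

g2 = y AND g1 must be 1, so both y = 1 and g1 = 1.
Every assignment with g2 = 1 has y = 1; there are 3 such assignment(s).
  x=0, y=1, z=1
  x=1, y=1, z=0
  x=1, y=1, z=1

1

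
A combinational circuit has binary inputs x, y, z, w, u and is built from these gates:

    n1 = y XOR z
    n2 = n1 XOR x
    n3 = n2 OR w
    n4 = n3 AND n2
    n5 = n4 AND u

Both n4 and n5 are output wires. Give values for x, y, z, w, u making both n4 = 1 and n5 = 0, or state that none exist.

Check with x=0, y=1, z=0, w=1, u=0:
n1 = y XOR z = 1 XOR 0 = 1
n2 = n1 XOR x = 1 XOR 0 = 1
n3 = n2 OR w = 1 OR 1 = 1
n4 = n3 AND n2 = 1 AND 1 = 1
n5 = n4 AND u = 1 AND 0 = 0
So n4 = 1 and n5 = 0.

x=0, y=1, z=0, w=1, u=0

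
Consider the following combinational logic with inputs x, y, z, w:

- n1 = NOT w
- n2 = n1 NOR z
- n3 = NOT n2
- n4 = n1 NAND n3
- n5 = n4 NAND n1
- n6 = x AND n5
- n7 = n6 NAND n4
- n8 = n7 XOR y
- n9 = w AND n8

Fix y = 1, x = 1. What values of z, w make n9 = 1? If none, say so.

z=0, w=1

n9 = w AND n8 must be 1, so both w = 1 and n8 = 1.
Check with y = 1, x = 1 and z=0, w=1:
n1 = NOT w = NOT 1 = 0
n2 = n1 NOR z = 0 NOR 0 = 1
n3 = NOT n2 = NOT 1 = 0
n4 = n1 NAND n3 = 0 NAND 0 = 1
n5 = n4 NAND n1 = 1 NAND 0 = 1
n6 = x AND n5 = 1 AND 1 = 1
n7 = n6 NAND n4 = 1 NAND 1 = 0
n8 = n7 XOR y = 0 XOR 1 = 1
n9 = w AND n8 = 1 AND 1 = 1
So n9 = 1.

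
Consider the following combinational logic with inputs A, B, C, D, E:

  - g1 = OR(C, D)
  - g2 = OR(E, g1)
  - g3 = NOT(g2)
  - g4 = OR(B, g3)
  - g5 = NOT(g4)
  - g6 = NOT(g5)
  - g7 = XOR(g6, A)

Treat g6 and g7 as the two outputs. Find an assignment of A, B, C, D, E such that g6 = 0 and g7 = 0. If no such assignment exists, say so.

A=0, B=0, C=0, D=1, E=0

Check with A=0, B=0, C=0, D=1, E=0:
g1 = OR(C, D) = OR(0, 1) = 1
g2 = OR(E, g1) = OR(0, 1) = 1
g3 = NOT(g2) = NOT 1 = 0
g4 = OR(B, g3) = OR(0, 0) = 0
g5 = NOT(g4) = NOT 0 = 1
g6 = NOT(g5) = NOT 1 = 0
g7 = XOR(g6, A) = XOR(0, 0) = 0
So g6 = 0 and g7 = 0.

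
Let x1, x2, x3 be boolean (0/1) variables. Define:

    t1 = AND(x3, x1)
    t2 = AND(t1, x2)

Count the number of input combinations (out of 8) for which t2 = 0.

7

t2 = AND(t1, x2) must be 0, so at least one of t1, x2 is 0.
Enumerating the 8 input combinations, 7 give t2 = 0 and 1 give t2 = 1.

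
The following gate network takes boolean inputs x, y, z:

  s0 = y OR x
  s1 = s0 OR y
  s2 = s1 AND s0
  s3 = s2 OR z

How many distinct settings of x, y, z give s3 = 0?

s3 = s2 OR z must be 0, so both s2 = 0 and z = 0.
s2 = s1 AND s0 must be 0, so at least one of s1, s0 is 0.
Enumerating the 8 input combinations, 1 give s3 = 0 and 7 give s3 = 1.

1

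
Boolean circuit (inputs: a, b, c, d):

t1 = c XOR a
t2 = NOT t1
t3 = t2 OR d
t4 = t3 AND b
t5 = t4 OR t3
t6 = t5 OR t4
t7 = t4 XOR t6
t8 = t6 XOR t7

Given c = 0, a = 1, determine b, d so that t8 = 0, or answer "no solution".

t8 = t6 XOR t7 must be 0, so t6 and t7 are equal.
Check with c = 0, a = 1 and b=0, d=1:
t1 = c XOR a = 0 XOR 1 = 1
t2 = NOT t1 = NOT 1 = 0
t3 = t2 OR d = 0 OR 1 = 1
t4 = t3 AND b = 1 AND 0 = 0
t5 = t4 OR t3 = 0 OR 1 = 1
t6 = t5 OR t4 = 1 OR 0 = 1
t7 = t4 XOR t6 = 0 XOR 1 = 1
t8 = t6 XOR t7 = 1 XOR 1 = 0
So t8 = 0.

b=0, d=1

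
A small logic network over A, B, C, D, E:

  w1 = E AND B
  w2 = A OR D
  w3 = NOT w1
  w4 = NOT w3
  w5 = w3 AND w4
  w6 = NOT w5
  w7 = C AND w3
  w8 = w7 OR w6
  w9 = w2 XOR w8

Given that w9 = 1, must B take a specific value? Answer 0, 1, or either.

either

Both values of B occur among assignments with w9 = 1:
  B=0: A=0, B=0, C=0, D=0, E=0
  B=1: A=0, B=1, C=0, D=0, E=0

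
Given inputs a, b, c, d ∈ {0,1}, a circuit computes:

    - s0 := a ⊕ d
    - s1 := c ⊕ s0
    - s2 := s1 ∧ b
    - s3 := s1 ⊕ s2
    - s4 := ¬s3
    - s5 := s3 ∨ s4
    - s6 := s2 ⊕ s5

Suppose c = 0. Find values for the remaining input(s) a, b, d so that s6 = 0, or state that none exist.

a=1, b=1, d=0

Check with c = 0 and a=1, b=1, d=0:
s0 = a ⊕ d = 1 ⊕ 0 = 1
s1 = c ⊕ s0 = 0 ⊕ 1 = 1
s2 = s1 ∧ b = 1 ∧ 1 = 1
s3 = s1 ⊕ s2 = 1 ⊕ 1 = 0
s4 = ¬s3 = ¬0 = 1
s5 = s3 ∨ s4 = 0 ∨ 1 = 1
s6 = s2 ⊕ s5 = 1 ⊕ 1 = 0
So s6 = 0.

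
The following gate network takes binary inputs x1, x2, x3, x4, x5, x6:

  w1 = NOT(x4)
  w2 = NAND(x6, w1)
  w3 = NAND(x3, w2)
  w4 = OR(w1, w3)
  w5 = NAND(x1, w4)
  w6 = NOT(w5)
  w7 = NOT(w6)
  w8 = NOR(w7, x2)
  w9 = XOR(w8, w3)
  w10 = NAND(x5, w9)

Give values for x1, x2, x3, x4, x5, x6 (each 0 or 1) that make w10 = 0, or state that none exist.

Check with x1=0, x2=0, x3=0, x4=1, x5=1, x6=1:
w1 = NOT(x4) = NOT 1 = 0
w2 = NAND(x6, w1) = NAND(1, 0) = 1
w3 = NAND(x3, w2) = NAND(0, 1) = 1
w4 = OR(w1, w3) = OR(0, 1) = 1
w5 = NAND(x1, w4) = NAND(0, 1) = 1
w6 = NOT(w5) = NOT 1 = 0
w7 = NOT(w6) = NOT 0 = 1
w8 = NOR(w7, x2) = NOR(1, 0) = 0
w9 = XOR(w8, w3) = XOR(0, 1) = 1
w10 = NAND(x5, w9) = NAND(1, 1) = 0
So w10 = 0 as required.

x1=0, x2=0, x3=0, x4=1, x5=1, x6=1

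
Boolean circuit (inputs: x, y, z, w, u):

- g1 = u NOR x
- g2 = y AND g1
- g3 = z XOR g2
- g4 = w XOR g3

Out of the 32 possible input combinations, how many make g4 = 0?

g4 = w XOR g3 must be 0, so w and g3 are equal.
Enumerating the 32 input combinations, 16 give g4 = 0 and 16 give g4 = 1.

16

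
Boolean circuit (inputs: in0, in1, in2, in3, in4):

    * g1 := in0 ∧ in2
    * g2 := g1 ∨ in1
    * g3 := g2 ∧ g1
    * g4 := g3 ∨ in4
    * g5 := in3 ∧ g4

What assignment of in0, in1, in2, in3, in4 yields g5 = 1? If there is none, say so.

in0=1, in1=1, in2=1, in3=1, in4=0

g5 = in3 ∧ g4 must be 1, so both in3 = 1 and g4 = 1.
g4 = g3 ∨ in4 must be 1, so at least one of g3, in4 is 1.
Check with in0=1, in1=1, in2=1, in3=1, in4=0:
g1 = in0 ∧ in2 = 1 ∧ 1 = 1
g2 = g1 ∨ in1 = 1 ∨ 1 = 1
g3 = g2 ∧ g1 = 1 ∧ 1 = 1
g4 = g3 ∨ in4 = 1 ∨ 0 = 1
g5 = in3 ∧ g4 = 1 ∧ 1 = 1
So g5 = 1 as required.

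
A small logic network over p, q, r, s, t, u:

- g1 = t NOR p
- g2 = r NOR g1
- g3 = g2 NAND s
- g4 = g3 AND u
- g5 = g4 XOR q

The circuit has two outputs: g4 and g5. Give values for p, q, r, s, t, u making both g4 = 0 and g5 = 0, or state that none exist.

Check with p=0, q=0, r=1, s=0, t=1, u=0:
g1 = t NOR p = 1 NOR 0 = 0
g2 = r NOR g1 = 1 NOR 0 = 0
g3 = g2 NAND s = 0 NAND 0 = 1
g4 = g3 AND u = 1 AND 0 = 0
g5 = g4 XOR q = 0 XOR 0 = 0
So g4 = 0 and g5 = 0.

p=0, q=0, r=1, s=0, t=1, u=0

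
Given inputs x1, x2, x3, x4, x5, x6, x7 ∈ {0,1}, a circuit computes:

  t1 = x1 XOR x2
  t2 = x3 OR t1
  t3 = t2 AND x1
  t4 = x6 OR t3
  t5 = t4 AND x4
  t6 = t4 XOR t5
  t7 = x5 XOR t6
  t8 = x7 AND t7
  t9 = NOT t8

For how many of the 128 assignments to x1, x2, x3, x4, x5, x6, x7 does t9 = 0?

t9 = NOT t8 must be 0, so t8 = 1.
Enumerating the 128 input combinations, 32 give t9 = 0 and 96 give t9 = 1.

32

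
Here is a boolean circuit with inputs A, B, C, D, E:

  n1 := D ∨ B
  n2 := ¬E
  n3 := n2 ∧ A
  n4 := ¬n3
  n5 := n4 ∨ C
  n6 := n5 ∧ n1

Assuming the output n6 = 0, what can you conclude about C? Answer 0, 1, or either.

Both values of C occur among assignments with n6 = 0:
  C=0: A=0, B=0, C=0, D=0, E=0
  C=1: A=0, B=0, C=1, D=0, E=0

either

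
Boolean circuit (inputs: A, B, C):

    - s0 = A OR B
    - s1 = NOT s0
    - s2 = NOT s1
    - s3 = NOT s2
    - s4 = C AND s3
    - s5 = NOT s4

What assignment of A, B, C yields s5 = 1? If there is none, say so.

A=1, B=0, C=1

s5 = NOT s4 must be 1, so s4 = 0.
s4 = C AND s3 must be 0, so at least one of C, s3 is 0.
Check with A=1, B=0, C=1:
s0 = A OR B = 1 OR 0 = 1
s1 = NOT s0 = NOT 1 = 0
s2 = NOT s1 = NOT 0 = 1
s3 = NOT s2 = NOT 1 = 0
s4 = C AND s3 = 1 AND 0 = 0
s5 = NOT s4 = NOT 0 = 1
So s5 = 1 as required.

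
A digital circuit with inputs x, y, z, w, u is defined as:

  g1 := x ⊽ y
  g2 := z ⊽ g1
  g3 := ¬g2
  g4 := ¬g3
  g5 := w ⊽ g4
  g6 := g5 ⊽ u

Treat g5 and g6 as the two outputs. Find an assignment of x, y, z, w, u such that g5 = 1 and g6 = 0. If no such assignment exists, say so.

x=0, y=0, z=1, w=0, u=0

Check with x=0, y=0, z=1, w=0, u=0:
g1 = x ⊽ y = 0 ⊽ 0 = 1
g2 = z ⊽ g1 = 1 ⊽ 1 = 0
g3 = ¬g2 = ¬0 = 1
g4 = ¬g3 = ¬1 = 0
g5 = w ⊽ g4 = 0 ⊽ 0 = 1
g6 = g5 ⊽ u = 1 ⊽ 0 = 0
So g5 = 1 and g6 = 0.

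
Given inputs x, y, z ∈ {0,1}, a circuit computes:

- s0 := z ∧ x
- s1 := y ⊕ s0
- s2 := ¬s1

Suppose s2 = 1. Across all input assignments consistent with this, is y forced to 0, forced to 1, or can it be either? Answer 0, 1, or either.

either

Both values of y occur among assignments with s2 = 1:
  y=0: x=0, y=0, z=0
  y=1: x=1, y=1, z=1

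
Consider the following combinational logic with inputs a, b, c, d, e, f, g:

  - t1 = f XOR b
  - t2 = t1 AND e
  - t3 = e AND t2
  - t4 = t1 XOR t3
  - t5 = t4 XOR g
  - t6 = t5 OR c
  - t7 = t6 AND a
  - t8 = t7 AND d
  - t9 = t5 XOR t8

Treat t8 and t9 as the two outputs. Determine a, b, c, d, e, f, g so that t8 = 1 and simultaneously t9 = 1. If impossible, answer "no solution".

Check with a=1, b=0, c=1, d=1, e=1, f=1, g=0:
t1 = f XOR b = 1 XOR 0 = 1
t2 = t1 AND e = 1 AND 1 = 1
t3 = e AND t2 = 1 AND 1 = 1
t4 = t1 XOR t3 = 1 XOR 1 = 0
t5 = t4 XOR g = 0 XOR 0 = 0
t6 = t5 OR c = 0 OR 1 = 1
t7 = t6 AND a = 1 AND 1 = 1
t8 = t7 AND d = 1 AND 1 = 1
t9 = t5 XOR t8 = 0 XOR 1 = 1
So t8 = 1 and t9 = 1.

a=1, b=0, c=1, d=1, e=1, f=1, g=0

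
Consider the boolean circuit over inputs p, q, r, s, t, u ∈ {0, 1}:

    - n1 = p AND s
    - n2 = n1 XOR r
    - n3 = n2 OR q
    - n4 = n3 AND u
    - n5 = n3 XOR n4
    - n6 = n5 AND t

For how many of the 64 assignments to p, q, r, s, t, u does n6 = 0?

52

n6 = n5 AND t must be 0, so at least one of n5, t is 0.
Enumerating the 64 input combinations, 52 give n6 = 0 and 12 give n6 = 1.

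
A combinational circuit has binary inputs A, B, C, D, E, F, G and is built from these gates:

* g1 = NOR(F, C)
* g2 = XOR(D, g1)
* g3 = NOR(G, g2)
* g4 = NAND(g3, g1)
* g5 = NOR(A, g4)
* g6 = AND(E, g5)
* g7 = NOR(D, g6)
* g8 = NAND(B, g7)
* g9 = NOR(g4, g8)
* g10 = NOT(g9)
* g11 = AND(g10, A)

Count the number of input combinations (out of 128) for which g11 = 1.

64

g11 = AND(g10, A) must be 1, so both g10 = 1 and A = 1.
Enumerating the 128 input combinations, 64 give g11 = 1 and 64 give g11 = 0.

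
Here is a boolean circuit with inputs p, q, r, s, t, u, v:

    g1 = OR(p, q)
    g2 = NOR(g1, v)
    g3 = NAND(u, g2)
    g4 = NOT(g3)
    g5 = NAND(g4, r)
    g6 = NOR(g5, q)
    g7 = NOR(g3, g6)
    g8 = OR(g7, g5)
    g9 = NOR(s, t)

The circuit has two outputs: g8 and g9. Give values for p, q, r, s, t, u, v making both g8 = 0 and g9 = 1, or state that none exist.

p=0, q=0, r=1, s=0, t=0, u=1, v=0

Check with p=0, q=0, r=1, s=0, t=0, u=1, v=0:
g1 = OR(p, q) = OR(0, 0) = 0
g2 = NOR(g1, v) = NOR(0, 0) = 1
g3 = NAND(u, g2) = NAND(1, 1) = 0
g4 = NOT(g3) = NOT 0 = 1
g5 = NAND(g4, r) = NAND(1, 1) = 0
g6 = NOR(g5, q) = NOR(0, 0) = 1
g7 = NOR(g3, g6) = NOR(0, 1) = 0
g8 = OR(g7, g5) = OR(0, 0) = 0
g9 = NOR(s, t) = NOR(0, 0) = 1
So g8 = 0 and g9 = 1.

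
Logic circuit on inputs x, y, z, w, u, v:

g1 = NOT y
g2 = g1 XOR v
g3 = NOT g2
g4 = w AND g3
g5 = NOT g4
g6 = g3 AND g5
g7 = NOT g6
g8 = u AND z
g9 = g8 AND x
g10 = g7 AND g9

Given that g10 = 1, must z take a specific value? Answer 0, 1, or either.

1

g10 = g7 AND g9 must be 1, so both g7 = 1 and g9 = 1.
g7 = NOT g6 must be 1, so g6 = 0.
g9 = g8 AND x must be 1, so both g8 = 1 and x = 1.
Every assignment with g10 = 1 has z = 1; there are 6 such assignment(s).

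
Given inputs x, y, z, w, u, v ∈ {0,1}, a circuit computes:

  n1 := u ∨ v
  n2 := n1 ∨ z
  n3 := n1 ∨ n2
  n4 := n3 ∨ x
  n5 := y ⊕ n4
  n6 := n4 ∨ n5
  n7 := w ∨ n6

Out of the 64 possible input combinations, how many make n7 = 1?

63

n7 = w ∨ n6 must be 1, so at least one of w, n6 is 1.
Enumerating the 64 input combinations, 63 give n7 = 1 and 1 give n7 = 0.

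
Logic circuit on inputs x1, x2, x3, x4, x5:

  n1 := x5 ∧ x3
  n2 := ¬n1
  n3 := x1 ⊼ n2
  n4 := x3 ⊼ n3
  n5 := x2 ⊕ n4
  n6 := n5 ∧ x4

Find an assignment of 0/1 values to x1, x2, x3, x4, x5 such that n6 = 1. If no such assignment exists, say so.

x1=1, x2=0, x3=0, x4=1, x5=1

n6 = n5 ∧ x4 must be 1, so both n5 = 1 and x4 = 1.
n5 = x2 ⊕ n4 must be 1, so x2 and n4 differ.
Check with x1=1, x2=0, x3=0, x4=1, x5=1:
n1 = x5 ∧ x3 = 1 ∧ 0 = 0
n2 = ¬n1 = ¬0 = 1
n3 = x1 ⊼ n2 = 1 ⊼ 1 = 0
n4 = x3 ⊼ n3 = 0 ⊼ 0 = 1
n5 = x2 ⊕ n4 = 0 ⊕ 1 = 1
n6 = n5 ∧ x4 = 1 ∧ 1 = 1
So n6 = 1 as required.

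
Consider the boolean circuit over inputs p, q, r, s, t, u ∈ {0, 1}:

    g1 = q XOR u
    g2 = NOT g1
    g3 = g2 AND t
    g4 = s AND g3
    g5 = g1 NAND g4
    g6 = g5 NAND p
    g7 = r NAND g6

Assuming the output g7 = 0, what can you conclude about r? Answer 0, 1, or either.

1

g7 = r NAND g6 must be 0, so both r = 1 and g6 = 1.
g6 = g5 NAND p must be 1, so at least one of g5, p is 0.
Every assignment with g7 = 0 has r = 1; there are 16 such assignment(s).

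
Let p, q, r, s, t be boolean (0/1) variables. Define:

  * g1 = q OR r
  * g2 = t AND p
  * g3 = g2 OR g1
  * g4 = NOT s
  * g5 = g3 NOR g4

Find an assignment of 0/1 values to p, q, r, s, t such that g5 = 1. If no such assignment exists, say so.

p=0, q=0, r=0, s=1, t=0

g5 = g3 NOR g4 must be 1, so both g3 = 0 and g4 = 0.
g3 = g2 OR g1 must be 0, so both g2 = 0 and g1 = 0.
g4 = NOT s must be 0, so s = 1.
Check with p=0, q=0, r=0, s=1, t=0:
g1 = q OR r = 0 OR 0 = 0
g2 = t AND p = 0 AND 0 = 0
g3 = g2 OR g1 = 0 OR 0 = 0
g4 = NOT s = NOT 1 = 0
g5 = g3 NOR g4 = 0 NOR 0 = 1
So g5 = 1 as required.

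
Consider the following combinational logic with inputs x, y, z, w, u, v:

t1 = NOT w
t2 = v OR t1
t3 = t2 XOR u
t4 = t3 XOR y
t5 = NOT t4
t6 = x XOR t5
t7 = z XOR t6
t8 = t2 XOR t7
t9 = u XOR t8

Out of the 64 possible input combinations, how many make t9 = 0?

32

t9 = u XOR t8 must be 0, so u and t8 are equal.
Enumerating the 64 input combinations, 32 give t9 = 0 and 32 give t9 = 1.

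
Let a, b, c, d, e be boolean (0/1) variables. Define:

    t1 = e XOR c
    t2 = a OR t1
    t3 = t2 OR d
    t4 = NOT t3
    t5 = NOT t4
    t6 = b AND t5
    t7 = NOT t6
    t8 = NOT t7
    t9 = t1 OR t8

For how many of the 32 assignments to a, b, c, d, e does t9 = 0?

t9 = t1 OR t8 must be 0, so both t1 = 0 and t8 = 0.
t1 = e XOR c must be 0, so e and c are equal.
t8 = NOT t7 must be 0, so t7 = 1.
Enumerating the 32 input combinations, 10 give t9 = 0 and 22 give t9 = 1.

10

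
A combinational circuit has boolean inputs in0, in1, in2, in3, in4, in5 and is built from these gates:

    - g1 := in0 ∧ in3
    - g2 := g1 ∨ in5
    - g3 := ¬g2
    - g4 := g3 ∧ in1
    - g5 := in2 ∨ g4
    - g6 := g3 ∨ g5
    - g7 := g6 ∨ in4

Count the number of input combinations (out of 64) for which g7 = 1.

54

g7 = g6 ∨ in4 must be 1, so at least one of g6, in4 is 1.
Enumerating the 64 input combinations, 54 give g7 = 1 and 10 give g7 = 0.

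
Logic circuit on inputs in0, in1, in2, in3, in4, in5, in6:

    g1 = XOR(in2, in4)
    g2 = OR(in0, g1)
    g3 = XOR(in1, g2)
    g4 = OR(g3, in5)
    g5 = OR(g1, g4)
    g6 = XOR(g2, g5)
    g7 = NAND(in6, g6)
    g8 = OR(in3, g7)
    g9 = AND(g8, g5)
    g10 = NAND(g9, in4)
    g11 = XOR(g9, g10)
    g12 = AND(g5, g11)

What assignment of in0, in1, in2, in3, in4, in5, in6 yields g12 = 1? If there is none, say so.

in0=1, in1=0, in2=0, in3=1, in4=1, in5=0, in6=0

Check with in0=1, in1=0, in2=0, in3=1, in4=1, in5=0, in6=0:
g1 = XOR(in2, in4) = XOR(0, 1) = 1
g2 = OR(in0, g1) = OR(1, 1) = 1
g3 = XOR(in1, g2) = XOR(0, 1) = 1
g4 = OR(g3, in5) = OR(1, 0) = 1
g5 = OR(g1, g4) = OR(1, 1) = 1
g6 = XOR(g2, g5) = XOR(1, 1) = 0
g7 = NAND(in6, g6) = NAND(0, 0) = 1
g8 = OR(in3, g7) = OR(1, 1) = 1
g9 = AND(g8, g5) = AND(1, 1) = 1
g10 = NAND(g9, in4) = NAND(1, 1) = 0
g11 = XOR(g9, g10) = XOR(1, 0) = 1
g12 = AND(g5, g11) = AND(1, 1) = 1
So g12 = 1 as required.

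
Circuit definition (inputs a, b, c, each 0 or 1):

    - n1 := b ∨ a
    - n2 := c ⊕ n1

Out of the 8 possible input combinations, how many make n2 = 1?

n2 = c ⊕ n1 must be 1, so c and n1 differ.
Satisfying assignments:
  a=0, b=0, c=1
  a=0, b=1, c=0
  a=1, b=0, c=0
  a=1, b=1, c=0

4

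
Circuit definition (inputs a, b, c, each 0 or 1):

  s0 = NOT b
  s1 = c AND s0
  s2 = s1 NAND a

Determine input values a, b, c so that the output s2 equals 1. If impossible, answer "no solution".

a=0 b=0 c=1

s2 = s1 NAND a must be 1, so at least one of s1, a is 0.
Check with a=0 b=0 c=1:
s0 = NOT b = NOT 0 = 1
s1 = c AND s0 = 1 AND 1 = 1
s2 = s1 NAND a = 1 NAND 0 = 1
So s2 = 1 as required.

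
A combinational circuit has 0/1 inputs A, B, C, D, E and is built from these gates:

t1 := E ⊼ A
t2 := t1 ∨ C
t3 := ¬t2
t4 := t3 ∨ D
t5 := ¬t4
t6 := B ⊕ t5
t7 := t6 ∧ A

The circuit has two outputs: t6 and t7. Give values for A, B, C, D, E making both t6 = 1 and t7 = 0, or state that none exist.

A=0, B=0, C=0, D=0, E=0

Check with A=0, B=0, C=0, D=0, E=0:
t1 = E ⊼ A = 0 ⊼ 0 = 1
t2 = t1 ∨ C = 1 ∨ 0 = 1
t3 = ¬t2 = ¬1 = 0
t4 = t3 ∨ D = 0 ∨ 0 = 0
t5 = ¬t4 = ¬0 = 1
t6 = B ⊕ t5 = 0 ⊕ 1 = 1
t7 = t6 ∧ A = 1 ∧ 0 = 0
So t6 = 1 and t7 = 0.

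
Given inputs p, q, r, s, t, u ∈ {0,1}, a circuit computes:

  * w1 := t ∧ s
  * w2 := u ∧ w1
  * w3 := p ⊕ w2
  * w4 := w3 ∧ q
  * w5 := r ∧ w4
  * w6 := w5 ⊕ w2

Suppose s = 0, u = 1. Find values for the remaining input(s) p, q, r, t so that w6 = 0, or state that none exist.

w6 = w5 ⊕ w2 must be 0, so w5 and w2 are equal.
Check with s = 0, u = 1 and p=0, q=0, r=0, t=1:
w1 = t ∧ s = 1 ∧ 0 = 0
w2 = u ∧ w1 = 1 ∧ 0 = 0
w3 = p ⊕ w2 = 0 ⊕ 0 = 0
w4 = w3 ∧ q = 0 ∧ 0 = 0
w5 = r ∧ w4 = 0 ∧ 0 = 0
w6 = w5 ⊕ w2 = 0 ⊕ 0 = 0
So w6 = 0.

p=0 q=0 r=0 t=1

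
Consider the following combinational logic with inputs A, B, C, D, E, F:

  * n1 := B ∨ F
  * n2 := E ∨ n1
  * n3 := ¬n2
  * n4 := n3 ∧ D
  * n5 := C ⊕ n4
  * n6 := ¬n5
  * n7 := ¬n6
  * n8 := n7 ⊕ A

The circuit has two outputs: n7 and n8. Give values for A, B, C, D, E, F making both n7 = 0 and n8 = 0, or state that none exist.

A=0, B=1, C=0, D=1, E=1, F=1

Check with A=0, B=1, C=0, D=1, E=1, F=1:
n1 = B ∨ F = 1 ∨ 1 = 1
n2 = E ∨ n1 = 1 ∨ 1 = 1
n3 = ¬n2 = ¬1 = 0
n4 = n3 ∧ D = 0 ∧ 1 = 0
n5 = C ⊕ n4 = 0 ⊕ 0 = 0
n6 = ¬n5 = ¬0 = 1
n7 = ¬n6 = ¬1 = 0
n8 = n7 ⊕ A = 0 ⊕ 0 = 0
So n7 = 0 and n8 = 0.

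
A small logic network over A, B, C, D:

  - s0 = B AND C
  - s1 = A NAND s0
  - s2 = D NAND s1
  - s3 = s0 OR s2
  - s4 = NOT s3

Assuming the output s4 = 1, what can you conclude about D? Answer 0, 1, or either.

s4 = NOT s3 must be 1, so s3 = 0.
Every assignment with s4 = 1 has D = 1; there are 6 such assignment(s).

1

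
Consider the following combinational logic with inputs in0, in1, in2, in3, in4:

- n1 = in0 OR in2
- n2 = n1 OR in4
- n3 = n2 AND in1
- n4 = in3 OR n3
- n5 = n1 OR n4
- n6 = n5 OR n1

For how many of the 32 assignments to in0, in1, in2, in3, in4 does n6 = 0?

3

n6 = n5 OR n1 must be 0, so both n5 = 0 and n1 = 0.
n5 = n1 OR n4 must be 0, so both n1 = 0 and n4 = 0.
Satisfying assignments:
  in0=0, in1=0, in2=0, in3=0, in4=0
  in0=0, in1=0, in2=0, in3=0, in4=1
  in0=0, in1=1, in2=0, in3=0, in4=0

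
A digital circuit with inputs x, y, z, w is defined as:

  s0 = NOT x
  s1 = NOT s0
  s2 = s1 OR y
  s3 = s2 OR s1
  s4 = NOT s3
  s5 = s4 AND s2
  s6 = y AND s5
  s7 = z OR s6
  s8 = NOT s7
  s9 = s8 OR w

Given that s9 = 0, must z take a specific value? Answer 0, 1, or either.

1

s9 = s8 OR w must be 0, so both s8 = 0 and w = 0.
s8 = NOT s7 must be 0, so s7 = 1.
Every assignment with s9 = 0 has z = 1; there are 4 such assignment(s).
  x=0, y=0, z=1, w=0
  x=0, y=1, z=1, w=0
  x=1, y=0, z=1, w=0
  x=1, y=1, z=1, w=0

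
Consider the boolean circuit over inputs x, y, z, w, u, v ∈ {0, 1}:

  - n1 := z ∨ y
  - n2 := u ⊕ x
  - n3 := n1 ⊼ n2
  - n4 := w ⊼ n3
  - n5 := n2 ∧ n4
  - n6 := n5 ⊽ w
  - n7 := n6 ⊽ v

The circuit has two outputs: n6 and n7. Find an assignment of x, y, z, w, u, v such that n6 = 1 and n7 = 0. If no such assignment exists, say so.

x=0 y=0 z=1 w=0 u=0 v=0

Check with x=0 y=0 z=1 w=0 u=0 v=0:
n1 = z ∨ y = 1 ∨ 0 = 1
n2 = u ⊕ x = 0 ⊕ 0 = 0
n3 = n1 ⊼ n2 = 1 ⊼ 0 = 1
n4 = w ⊼ n3 = 0 ⊼ 1 = 1
n5 = n2 ∧ n4 = 0 ∧ 1 = 0
n6 = n5 ⊽ w = 0 ⊽ 0 = 1
n7 = n6 ⊽ v = 1 ⊽ 0 = 0
So n6 = 1 and n7 = 0.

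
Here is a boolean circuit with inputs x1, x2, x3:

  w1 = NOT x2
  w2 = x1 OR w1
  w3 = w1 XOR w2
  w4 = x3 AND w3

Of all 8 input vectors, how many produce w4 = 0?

7

w4 = x3 AND w3 must be 0, so at least one of x3, w3 is 0.
Enumerating the 8 input combinations, 7 give w4 = 0 and 1 give w4 = 1.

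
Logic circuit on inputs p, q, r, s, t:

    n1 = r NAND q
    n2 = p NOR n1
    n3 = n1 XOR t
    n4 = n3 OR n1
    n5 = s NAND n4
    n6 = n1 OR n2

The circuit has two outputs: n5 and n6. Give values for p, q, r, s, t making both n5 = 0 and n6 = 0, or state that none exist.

p=1, q=1, r=1, s=1, t=1

Check with p=1, q=1, r=1, s=1, t=1:
n1 = r NAND q = 1 NAND 1 = 0
n2 = p NOR n1 = 1 NOR 0 = 0
n3 = n1 XOR t = 0 XOR 1 = 1
n4 = n3 OR n1 = 1 OR 0 = 1
n5 = s NAND n4 = 1 NAND 1 = 0
n6 = n1 OR n2 = 0 OR 0 = 0
So n5 = 0 and n6 = 0.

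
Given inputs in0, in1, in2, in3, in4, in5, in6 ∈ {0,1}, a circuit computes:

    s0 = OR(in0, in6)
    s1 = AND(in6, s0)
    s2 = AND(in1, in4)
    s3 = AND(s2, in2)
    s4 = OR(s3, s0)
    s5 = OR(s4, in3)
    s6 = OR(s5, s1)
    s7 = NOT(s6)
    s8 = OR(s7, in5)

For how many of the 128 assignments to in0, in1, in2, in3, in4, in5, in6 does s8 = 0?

57

s8 = OR(s7, in5) must be 0, so both s7 = 0 and in5 = 0.
s7 = NOT(s6) must be 0, so s6 = 1.
Enumerating the 128 input combinations, 57 give s8 = 0 and 71 give s8 = 1.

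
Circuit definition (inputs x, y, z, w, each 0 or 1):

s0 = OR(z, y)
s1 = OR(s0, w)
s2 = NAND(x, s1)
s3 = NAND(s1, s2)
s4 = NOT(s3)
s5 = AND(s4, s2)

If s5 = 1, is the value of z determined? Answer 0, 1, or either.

Both values of z occur among assignments with s5 = 1:
  z=0: x=0, y=0, z=0, w=1
  z=1: x=0, y=0, z=1, w=0

either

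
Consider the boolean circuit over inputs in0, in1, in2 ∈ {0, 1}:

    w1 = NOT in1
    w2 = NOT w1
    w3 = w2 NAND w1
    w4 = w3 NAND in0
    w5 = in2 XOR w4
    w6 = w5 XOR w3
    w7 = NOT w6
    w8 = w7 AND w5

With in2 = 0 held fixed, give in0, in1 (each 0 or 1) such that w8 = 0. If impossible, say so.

in0=1 in1=1

Check with in2 = 0 and in0=1, in1=1:
w1 = NOT in1 = NOT 1 = 0
w2 = NOT w1 = NOT 0 = 1
w3 = w2 NAND w1 = 1 NAND 0 = 1
w4 = w3 NAND in0 = 1 NAND 1 = 0
w5 = in2 XOR w4 = 0 XOR 0 = 0
w6 = w5 XOR w3 = 0 XOR 1 = 1
w7 = NOT w6 = NOT 1 = 0
w8 = w7 AND w5 = 0 AND 0 = 0
So w8 = 0.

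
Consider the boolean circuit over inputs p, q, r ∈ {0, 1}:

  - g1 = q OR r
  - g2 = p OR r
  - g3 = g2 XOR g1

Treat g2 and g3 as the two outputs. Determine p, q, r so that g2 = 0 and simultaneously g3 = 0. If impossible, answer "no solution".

Check with p=0, q=0, r=0:
g1 = q OR r = 0 OR 0 = 0
g2 = p OR r = 0 OR 0 = 0
g3 = g2 XOR g1 = 0 XOR 0 = 0
So g2 = 0 and g3 = 0.

p=0, q=0, r=0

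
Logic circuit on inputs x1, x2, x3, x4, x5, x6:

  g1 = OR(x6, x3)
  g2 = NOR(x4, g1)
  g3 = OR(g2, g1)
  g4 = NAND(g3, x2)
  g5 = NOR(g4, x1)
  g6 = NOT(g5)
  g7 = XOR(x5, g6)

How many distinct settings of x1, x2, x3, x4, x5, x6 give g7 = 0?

32

g7 = XOR(x5, g6) must be 0, so x5 and g6 are equal.
Enumerating the 64 input combinations, 32 give g7 = 0 and 32 give g7 = 1.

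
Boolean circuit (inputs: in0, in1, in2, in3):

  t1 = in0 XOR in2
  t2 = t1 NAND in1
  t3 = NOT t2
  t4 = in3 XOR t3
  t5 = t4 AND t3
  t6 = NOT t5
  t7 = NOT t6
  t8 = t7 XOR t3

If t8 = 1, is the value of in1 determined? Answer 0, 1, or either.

t8 = t7 XOR t3 must be 1, so t7 and t3 differ.
Every assignment with t8 = 1 has in1 = 1; there are 2 such assignment(s).
  in0=0, in1=1, in2=1, in3=1
  in0=1, in1=1, in2=0, in3=1

1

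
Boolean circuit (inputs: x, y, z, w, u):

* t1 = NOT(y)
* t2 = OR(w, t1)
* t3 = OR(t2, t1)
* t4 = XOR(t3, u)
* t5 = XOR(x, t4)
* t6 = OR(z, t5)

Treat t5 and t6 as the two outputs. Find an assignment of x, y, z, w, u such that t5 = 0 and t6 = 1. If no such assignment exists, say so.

Check with x=0, y=1, z=1, w=0, u=0:
t1 = NOT(y) = NOT 1 = 0
t2 = OR(w, t1) = OR(0, 0) = 0
t3 = OR(t2, t1) = OR(0, 0) = 0
t4 = XOR(t3, u) = XOR(0, 0) = 0
t5 = XOR(x, t4) = XOR(0, 0) = 0
t6 = OR(z, t5) = OR(1, 0) = 1
So t5 = 0 and t6 = 1.

x=0, y=1, z=1, w=0, u=0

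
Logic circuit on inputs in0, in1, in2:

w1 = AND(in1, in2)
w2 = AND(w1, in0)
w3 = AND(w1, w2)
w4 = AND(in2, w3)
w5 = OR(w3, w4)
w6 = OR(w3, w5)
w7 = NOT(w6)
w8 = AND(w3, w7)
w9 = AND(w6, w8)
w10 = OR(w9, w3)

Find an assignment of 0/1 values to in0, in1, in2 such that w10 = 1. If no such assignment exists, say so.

w10 = OR(w9, w3) must be 1, so at least one of w9, w3 is 1.
Check with in0=1 in1=1 in2=1:
w1 = AND(in1, in2) = AND(1, 1) = 1
w2 = AND(w1, in0) = AND(1, 1) = 1
w3 = AND(w1, w2) = AND(1, 1) = 1
w4 = AND(in2, w3) = AND(1, 1) = 1
w5 = OR(w3, w4) = OR(1, 1) = 1
w6 = OR(w3, w5) = OR(1, 1) = 1
w7 = NOT(w6) = NOT 1 = 0
w8 = AND(w3, w7) = AND(1, 0) = 0
w9 = AND(w6, w8) = AND(1, 0) = 0
w10 = OR(w9, w3) = OR(0, 1) = 1
So w10 = 1 as required.

in0=1 in1=1 in2=1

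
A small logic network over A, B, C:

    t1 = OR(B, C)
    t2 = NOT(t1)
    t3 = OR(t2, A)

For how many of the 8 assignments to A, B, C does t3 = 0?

t3 = OR(t2, A) must be 0, so both t2 = 0 and A = 0.
t2 = NOT(t1) must be 0, so t1 = 1.
Satisfying assignments:
  A=0, B=0, C=1
  A=0, B=1, C=0
  A=0, B=1, C=1

3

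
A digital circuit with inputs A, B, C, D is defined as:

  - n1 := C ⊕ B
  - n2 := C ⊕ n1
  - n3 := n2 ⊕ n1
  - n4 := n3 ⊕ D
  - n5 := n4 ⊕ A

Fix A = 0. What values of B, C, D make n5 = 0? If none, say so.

n5 = n4 ⊕ A must be 0, so n4 and A are equal.
Check with A = 0 and B=1, C=1, D=1:
n1 = C ⊕ B = 1 ⊕ 1 = 0
n2 = C ⊕ n1 = 1 ⊕ 0 = 1
n3 = n2 ⊕ n1 = 1 ⊕ 0 = 1
n4 = n3 ⊕ D = 1 ⊕ 1 = 0
n5 = n4 ⊕ A = 0 ⊕ 0 = 0
So n5 = 0.

B=1, C=1, D=1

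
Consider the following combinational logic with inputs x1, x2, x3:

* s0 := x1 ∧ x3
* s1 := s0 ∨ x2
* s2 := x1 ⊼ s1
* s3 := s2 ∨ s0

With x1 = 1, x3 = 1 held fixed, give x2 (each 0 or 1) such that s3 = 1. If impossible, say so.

x2=1

s3 = s2 ∨ s0 must be 1, so at least one of s2, s0 is 1.
Check with x1 = 1, x3 = 1 and x2=1:
s0 = x1 ∧ x3 = 1 ∧ 1 = 1
s1 = s0 ∨ x2 = 1 ∨ 1 = 1
s2 = x1 ⊼ s1 = 1 ⊼ 1 = 0
s3 = s2 ∨ s0 = 0 ∨ 1 = 1
So s3 = 1.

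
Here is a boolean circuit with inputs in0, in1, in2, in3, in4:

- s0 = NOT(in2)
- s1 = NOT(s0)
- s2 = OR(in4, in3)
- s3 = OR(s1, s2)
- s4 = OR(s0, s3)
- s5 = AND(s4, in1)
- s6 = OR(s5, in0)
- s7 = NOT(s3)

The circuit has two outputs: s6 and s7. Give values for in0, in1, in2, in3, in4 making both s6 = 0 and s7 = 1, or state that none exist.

in0=0, in1=0, in2=0, in3=0, in4=0

Check with in0=0, in1=0, in2=0, in3=0, in4=0:
s0 = NOT(in2) = NOT 0 = 1
s1 = NOT(s0) = NOT 1 = 0
s2 = OR(in4, in3) = OR(0, 0) = 0
s3 = OR(s1, s2) = OR(0, 0) = 0
s4 = OR(s0, s3) = OR(1, 0) = 1
s5 = AND(s4, in1) = AND(1, 0) = 0
s6 = OR(s5, in0) = OR(0, 0) = 0
s7 = NOT(s3) = NOT 0 = 1
So s6 = 0 and s7 = 1.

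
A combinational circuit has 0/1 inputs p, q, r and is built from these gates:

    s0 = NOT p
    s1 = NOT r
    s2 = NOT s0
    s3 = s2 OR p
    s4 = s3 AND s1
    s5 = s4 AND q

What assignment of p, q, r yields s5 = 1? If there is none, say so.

p=1, q=1, r=0

s5 = s4 AND q must be 1, so both s4 = 1 and q = 1.
s4 = s3 AND s1 must be 1, so both s3 = 1 and s1 = 1.
Check with p=1, q=1, r=0:
s0 = NOT p = NOT 1 = 0
s1 = NOT r = NOT 0 = 1
s2 = NOT s0 = NOT 0 = 1
s3 = s2 OR p = 1 OR 1 = 1
s4 = s3 AND s1 = 1 AND 1 = 1
s5 = s4 AND q = 1 AND 1 = 1
So s5 = 1 as required.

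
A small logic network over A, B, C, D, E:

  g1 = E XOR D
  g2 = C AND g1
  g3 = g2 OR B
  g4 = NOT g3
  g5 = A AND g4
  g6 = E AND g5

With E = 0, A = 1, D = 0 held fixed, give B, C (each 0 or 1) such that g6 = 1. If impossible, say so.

no solution exists

With E = 0, A = 1, D = 0 fixed, none of the 4 settings of B, C give g6 = 1.
For example, with B=0, C=1:
g1 = E XOR D = 0 XOR 0 = 0
g2 = C AND g1 = 1 AND 0 = 0
g3 = g2 OR B = 0 OR 0 = 0
g4 = NOT g3 = NOT 0 = 1
g5 = A AND g4 = 1 AND 1 = 1
g6 = E AND g5 = 0 AND 1 = 0
giving g6 = 0 ≠ 1.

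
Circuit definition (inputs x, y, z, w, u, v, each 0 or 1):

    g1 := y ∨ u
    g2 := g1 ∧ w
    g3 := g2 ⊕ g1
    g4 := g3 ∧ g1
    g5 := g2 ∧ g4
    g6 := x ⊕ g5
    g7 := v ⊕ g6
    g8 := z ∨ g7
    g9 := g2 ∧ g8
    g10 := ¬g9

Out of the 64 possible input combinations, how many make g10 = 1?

46

g10 = ¬g9 must be 1, so g9 = 0.
g9 = g2 ∧ g8 must be 0, so at least one of g2, g8 is 0.
Enumerating the 64 input combinations, 46 give g10 = 1 and 18 give g10 = 0.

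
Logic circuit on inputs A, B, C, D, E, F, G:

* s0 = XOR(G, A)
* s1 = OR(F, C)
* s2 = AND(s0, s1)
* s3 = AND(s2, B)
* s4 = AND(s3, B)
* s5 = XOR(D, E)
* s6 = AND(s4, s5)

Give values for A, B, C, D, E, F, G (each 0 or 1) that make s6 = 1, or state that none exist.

A=1 B=1 C=0 D=1 E=0 F=1 G=0

s6 = AND(s4, s5) must be 1, so both s4 = 1 and s5 = 1.
s4 = AND(s3, B) must be 1, so both s3 = 1 and B = 1.
s5 = XOR(D, E) must be 1, so D and E differ.
Check with A=1 B=1 C=0 D=1 E=0 F=1 G=0:
s0 = XOR(G, A) = XOR(0, 1) = 1
s1 = OR(F, C) = OR(1, 0) = 1
s2 = AND(s0, s1) = AND(1, 1) = 1
s3 = AND(s2, B) = AND(1, 1) = 1
s4 = AND(s3, B) = AND(1, 1) = 1
s5 = XOR(D, E) = XOR(1, 0) = 1
s6 = AND(s4, s5) = AND(1, 1) = 1
So s6 = 1 as required.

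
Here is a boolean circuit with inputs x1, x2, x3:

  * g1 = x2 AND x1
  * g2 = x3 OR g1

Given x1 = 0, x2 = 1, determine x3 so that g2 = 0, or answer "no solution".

g2 = x3 OR g1 must be 0, so both x3 = 0 and g1 = 0.
g1 = x2 AND x1 must be 0, so at least one of x2, x1 is 0.
Check with x1 = 0, x2 = 1 and x3=0:
g1 = x2 AND x1 = 1 AND 0 = 0
g2 = x3 OR g1 = 0 OR 0 = 0
So g2 = 0.

x3=0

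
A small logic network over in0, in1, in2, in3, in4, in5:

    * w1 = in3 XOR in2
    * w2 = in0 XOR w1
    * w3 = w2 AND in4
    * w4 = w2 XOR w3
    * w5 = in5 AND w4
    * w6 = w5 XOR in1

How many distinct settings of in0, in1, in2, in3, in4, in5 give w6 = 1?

w6 = w5 XOR in1 must be 1, so w5 and in1 differ.
Enumerating the 64 input combinations, 32 give w6 = 1 and 32 give w6 = 0.

32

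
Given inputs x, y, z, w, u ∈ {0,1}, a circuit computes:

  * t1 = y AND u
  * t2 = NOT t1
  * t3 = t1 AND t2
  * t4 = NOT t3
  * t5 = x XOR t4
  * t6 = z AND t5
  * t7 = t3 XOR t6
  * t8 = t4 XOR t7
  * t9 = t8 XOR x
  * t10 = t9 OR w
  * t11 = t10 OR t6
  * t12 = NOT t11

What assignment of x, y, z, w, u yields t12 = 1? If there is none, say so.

x=1, y=1, z=1, w=0, u=1

Check with x=1, y=1, z=1, w=0, u=1:
t1 = y AND u = 1 AND 1 = 1
t2 = NOT t1 = NOT 1 = 0
t3 = t1 AND t2 = 1 AND 0 = 0
t4 = NOT t3 = NOT 0 = 1
t5 = x XOR t4 = 1 XOR 1 = 0
t6 = z AND t5 = 1 AND 0 = 0
t7 = t3 XOR t6 = 0 XOR 0 = 0
t8 = t4 XOR t7 = 1 XOR 0 = 1
t9 = t8 XOR x = 1 XOR 1 = 0
t10 = t9 OR w = 0 OR 0 = 0
t11 = t10 OR t6 = 0 OR 0 = 0
t12 = NOT t11 = NOT 0 = 1
So t12 = 1 as required.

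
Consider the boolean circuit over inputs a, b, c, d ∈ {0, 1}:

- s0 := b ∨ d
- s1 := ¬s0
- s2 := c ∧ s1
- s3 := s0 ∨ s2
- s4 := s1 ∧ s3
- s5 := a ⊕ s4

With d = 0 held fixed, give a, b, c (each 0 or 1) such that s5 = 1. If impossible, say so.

Check with d = 0 and a=1, b=0, c=0:
s0 = b ∨ d = 0 ∨ 0 = 0
s1 = ¬s0 = ¬0 = 1
s2 = c ∧ s1 = 0 ∧ 1 = 0
s3 = s0 ∨ s2 = 0 ∨ 0 = 0
s4 = s1 ∧ s3 = 1 ∧ 0 = 0
s5 = a ⊕ s4 = 1 ⊕ 0 = 1
So s5 = 1.

a=1, b=0, c=0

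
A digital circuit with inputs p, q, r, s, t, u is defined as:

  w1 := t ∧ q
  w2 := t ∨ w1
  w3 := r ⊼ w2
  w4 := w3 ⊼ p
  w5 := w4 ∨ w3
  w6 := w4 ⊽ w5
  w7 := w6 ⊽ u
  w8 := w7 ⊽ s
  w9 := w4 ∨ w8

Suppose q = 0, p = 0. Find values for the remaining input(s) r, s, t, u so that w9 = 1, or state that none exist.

Check with q = 0, p = 0 and r=0, s=1, t=0, u=0:
w1 = t ∧ q = 0 ∧ 0 = 0
w2 = t ∨ w1 = 0 ∨ 0 = 0
w3 = r ⊼ w2 = 0 ⊼ 0 = 1
w4 = w3 ⊼ p = 1 ⊼ 0 = 1
w5 = w4 ∨ w3 = 1 ∨ 1 = 1
w6 = w4 ⊽ w5 = 1 ⊽ 1 = 0
w7 = w6 ⊽ u = 0 ⊽ 0 = 1
w8 = w7 ⊽ s = 1 ⊽ 1 = 0
w9 = w4 ∨ w8 = 1 ∨ 0 = 1
So w9 = 1.

r=0, s=1, t=0, u=0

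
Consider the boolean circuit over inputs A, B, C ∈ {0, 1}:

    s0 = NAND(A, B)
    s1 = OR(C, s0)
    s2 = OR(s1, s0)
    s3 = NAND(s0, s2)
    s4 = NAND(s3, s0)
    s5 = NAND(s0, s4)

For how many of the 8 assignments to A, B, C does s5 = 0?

6

s5 = NAND(s0, s4) must be 0, so both s0 = 1 and s4 = 1.
s0 = NAND(A, B) must be 1, so at least one of A, B is 0.
s4 = NAND(s3, s0) must be 1, so at least one of s3, s0 is 0.
Satisfying assignments:
  A=0, B=0, C=0
  A=0, B=0, C=1
  A=0, B=1, C=0
  A=0, B=1, C=1
  A=1, B=0, C=0
  A=1, B=0, C=1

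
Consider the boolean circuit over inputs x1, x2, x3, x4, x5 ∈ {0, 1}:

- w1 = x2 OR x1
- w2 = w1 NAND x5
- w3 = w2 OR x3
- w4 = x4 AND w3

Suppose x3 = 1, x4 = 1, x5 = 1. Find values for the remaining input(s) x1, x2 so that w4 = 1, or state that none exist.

x1=0 x2=0

Check with x3 = 1, x4 = 1, x5 = 1 and x1=0, x2=0:
w1 = x2 OR x1 = 0 OR 0 = 0
w2 = w1 NAND x5 = 0 NAND 1 = 1
w3 = w2 OR x3 = 1 OR 1 = 1
w4 = x4 AND w3 = 1 AND 1 = 1
So w4 = 1.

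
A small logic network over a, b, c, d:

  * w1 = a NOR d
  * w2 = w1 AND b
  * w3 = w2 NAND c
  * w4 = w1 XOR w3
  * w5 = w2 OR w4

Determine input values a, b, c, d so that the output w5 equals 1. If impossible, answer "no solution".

a=1, b=1, c=0, d=0

Check with a=1, b=1, c=0, d=0:
w1 = a NOR d = 1 NOR 0 = 0
w2 = w1 AND b = 0 AND 1 = 0
w3 = w2 NAND c = 0 NAND 0 = 1
w4 = w1 XOR w3 = 0 XOR 1 = 1
w5 = w2 OR w4 = 0 OR 1 = 1
So w5 = 1 as required.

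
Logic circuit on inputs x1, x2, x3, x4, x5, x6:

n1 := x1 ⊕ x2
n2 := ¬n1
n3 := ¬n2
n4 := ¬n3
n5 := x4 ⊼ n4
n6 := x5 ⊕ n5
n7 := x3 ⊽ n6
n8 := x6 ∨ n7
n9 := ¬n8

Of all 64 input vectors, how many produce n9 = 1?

24

n9 = ¬n8 must be 1, so n8 = 0.
Enumerating the 64 input combinations, 24 give n9 = 1 and 40 give n9 = 0.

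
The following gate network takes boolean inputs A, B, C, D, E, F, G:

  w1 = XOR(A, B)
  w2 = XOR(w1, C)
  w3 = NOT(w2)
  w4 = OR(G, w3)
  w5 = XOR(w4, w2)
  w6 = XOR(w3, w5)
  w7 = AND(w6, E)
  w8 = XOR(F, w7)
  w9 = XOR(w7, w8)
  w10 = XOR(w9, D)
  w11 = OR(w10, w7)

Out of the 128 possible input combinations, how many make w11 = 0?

56

w11 = OR(w10, w7) must be 0, so both w10 = 0 and w7 = 0.
w10 = XOR(w9, D) must be 0, so w9 and D are equal.
w7 = AND(w6, E) must be 0, so at least one of w6, E is 0.
Enumerating the 128 input combinations, 56 give w11 = 0 and 72 give w11 = 1.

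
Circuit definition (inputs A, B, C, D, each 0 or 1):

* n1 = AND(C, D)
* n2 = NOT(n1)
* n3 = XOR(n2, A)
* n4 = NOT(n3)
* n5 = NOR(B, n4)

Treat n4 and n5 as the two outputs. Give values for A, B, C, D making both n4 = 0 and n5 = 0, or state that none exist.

A=0, B=1, C=0, D=1

Check with A=0, B=1, C=0, D=1:
n1 = AND(C, D) = AND(0, 1) = 0
n2 = NOT(n1) = NOT 0 = 1
n3 = XOR(n2, A) = XOR(1, 0) = 1
n4 = NOT(n3) = NOT 1 = 0
n5 = NOR(B, n4) = NOR(1, 0) = 0
So n4 = 0 and n5 = 0.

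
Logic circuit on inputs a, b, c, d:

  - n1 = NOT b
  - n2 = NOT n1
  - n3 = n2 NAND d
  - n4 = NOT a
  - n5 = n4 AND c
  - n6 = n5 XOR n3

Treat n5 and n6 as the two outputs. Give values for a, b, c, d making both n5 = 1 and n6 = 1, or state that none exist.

Check with a=0, b=1, c=1, d=1:
n1 = NOT b = NOT 1 = 0
n2 = NOT n1 = NOT 0 = 1
n3 = n2 NAND d = 1 NAND 1 = 0
n4 = NOT a = NOT 0 = 1
n5 = n4 AND c = 1 AND 1 = 1
n6 = n5 XOR n3 = 1 XOR 0 = 1
So n5 = 1 and n6 = 1.

a=0, b=1, c=1, d=1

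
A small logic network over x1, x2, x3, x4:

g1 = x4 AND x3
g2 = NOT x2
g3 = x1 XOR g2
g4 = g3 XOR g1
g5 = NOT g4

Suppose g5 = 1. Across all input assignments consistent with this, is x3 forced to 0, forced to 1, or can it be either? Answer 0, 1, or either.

either

Both values of x3 occur among assignments with g5 = 1:
  x3=0: x1=0, x2=1, x3=0, x4=0
  x3=1: x1=0, x2=0, x3=1, x4=1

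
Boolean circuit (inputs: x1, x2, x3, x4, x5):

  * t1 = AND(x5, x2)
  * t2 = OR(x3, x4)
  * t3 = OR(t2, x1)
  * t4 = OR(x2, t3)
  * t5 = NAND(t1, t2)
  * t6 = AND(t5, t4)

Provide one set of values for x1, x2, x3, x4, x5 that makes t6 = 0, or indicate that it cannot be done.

x1=1 x2=1 x3=1 x4=0 x5=1

t6 = AND(t5, t4) must be 0, so at least one of t5, t4 is 0.
Check with x1=1 x2=1 x3=1 x4=0 x5=1:
t1 = AND(x5, x2) = AND(1, 1) = 1
t2 = OR(x3, x4) = OR(1, 0) = 1
t3 = OR(t2, x1) = OR(1, 1) = 1
t4 = OR(x2, t3) = OR(1, 1) = 1
t5 = NAND(t1, t2) = NAND(1, 1) = 0
t6 = AND(t5, t4) = AND(0, 1) = 0
So t6 = 0 as required.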